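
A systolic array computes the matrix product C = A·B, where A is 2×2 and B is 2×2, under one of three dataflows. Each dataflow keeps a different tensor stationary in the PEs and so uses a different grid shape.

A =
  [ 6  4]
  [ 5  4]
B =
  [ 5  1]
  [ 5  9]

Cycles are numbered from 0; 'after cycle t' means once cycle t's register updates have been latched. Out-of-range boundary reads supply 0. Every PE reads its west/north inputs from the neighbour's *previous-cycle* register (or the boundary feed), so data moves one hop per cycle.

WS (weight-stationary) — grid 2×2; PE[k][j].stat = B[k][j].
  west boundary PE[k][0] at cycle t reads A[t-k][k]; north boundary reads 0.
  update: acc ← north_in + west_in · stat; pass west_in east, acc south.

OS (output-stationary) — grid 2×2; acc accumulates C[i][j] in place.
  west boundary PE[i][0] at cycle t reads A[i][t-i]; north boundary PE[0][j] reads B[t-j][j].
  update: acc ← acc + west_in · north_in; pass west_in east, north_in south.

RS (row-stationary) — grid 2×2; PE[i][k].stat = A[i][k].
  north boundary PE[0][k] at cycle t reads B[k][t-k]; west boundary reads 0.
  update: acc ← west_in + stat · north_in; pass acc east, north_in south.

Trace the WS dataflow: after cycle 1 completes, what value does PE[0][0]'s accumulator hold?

WS on a 2×2 grid — tracing PE[0][0] and its feeders:
  after 0 — PE[0][0] acc=30, pass-E 6, pass-S 30
  after 1 — PE[0][0] acc=25, pass-E 5, pass-S 25

PE[0][0].acc = 25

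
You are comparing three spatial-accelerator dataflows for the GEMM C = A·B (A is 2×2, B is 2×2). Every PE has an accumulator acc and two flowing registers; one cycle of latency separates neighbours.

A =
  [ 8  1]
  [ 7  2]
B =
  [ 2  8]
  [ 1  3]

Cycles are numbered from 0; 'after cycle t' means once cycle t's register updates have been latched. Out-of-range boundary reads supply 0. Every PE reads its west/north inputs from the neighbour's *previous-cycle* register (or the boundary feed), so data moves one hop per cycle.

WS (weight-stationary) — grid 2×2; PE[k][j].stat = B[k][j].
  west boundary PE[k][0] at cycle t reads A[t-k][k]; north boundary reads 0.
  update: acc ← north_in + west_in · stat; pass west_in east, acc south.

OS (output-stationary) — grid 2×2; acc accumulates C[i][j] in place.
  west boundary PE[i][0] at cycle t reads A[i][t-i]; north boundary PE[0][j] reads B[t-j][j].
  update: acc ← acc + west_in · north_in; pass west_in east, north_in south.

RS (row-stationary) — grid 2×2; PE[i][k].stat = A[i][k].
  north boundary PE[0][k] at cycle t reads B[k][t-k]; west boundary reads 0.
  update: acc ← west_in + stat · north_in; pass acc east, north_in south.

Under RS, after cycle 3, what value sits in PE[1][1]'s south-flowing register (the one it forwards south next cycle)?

RS (2×2). Following PE[1][1] plus its west/north inputs:
  cycle 0: PE[0][1] → acc 0, east 0, south 0
  cycle 0: PE[1][0] → acc 0, east 0, south 0
  cycle 0: PE[1][1] → acc 0, east 0, south 0
  cycle 1: PE[0][1] → acc 17, east 17, south 1
  cycle 1: PE[1][0] → acc 14, east 14, south 2
  cycle 1: PE[1][1] → acc 0, east 0, south 0
  cycle 2: PE[0][1] → acc 67, east 67, south 3
  cycle 2: PE[1][0] → acc 56, east 56, south 8
  cycle 2: PE[1][1] → acc 16, east 16, south 1
  cycle 3: PE[0][1] → acc 0, east 0, south 0
  cycle 3: PE[1][0] → acc 0, east 0, south 0
  cycle 3: PE[1][1] → acc 62, east 62, south 3

register = 3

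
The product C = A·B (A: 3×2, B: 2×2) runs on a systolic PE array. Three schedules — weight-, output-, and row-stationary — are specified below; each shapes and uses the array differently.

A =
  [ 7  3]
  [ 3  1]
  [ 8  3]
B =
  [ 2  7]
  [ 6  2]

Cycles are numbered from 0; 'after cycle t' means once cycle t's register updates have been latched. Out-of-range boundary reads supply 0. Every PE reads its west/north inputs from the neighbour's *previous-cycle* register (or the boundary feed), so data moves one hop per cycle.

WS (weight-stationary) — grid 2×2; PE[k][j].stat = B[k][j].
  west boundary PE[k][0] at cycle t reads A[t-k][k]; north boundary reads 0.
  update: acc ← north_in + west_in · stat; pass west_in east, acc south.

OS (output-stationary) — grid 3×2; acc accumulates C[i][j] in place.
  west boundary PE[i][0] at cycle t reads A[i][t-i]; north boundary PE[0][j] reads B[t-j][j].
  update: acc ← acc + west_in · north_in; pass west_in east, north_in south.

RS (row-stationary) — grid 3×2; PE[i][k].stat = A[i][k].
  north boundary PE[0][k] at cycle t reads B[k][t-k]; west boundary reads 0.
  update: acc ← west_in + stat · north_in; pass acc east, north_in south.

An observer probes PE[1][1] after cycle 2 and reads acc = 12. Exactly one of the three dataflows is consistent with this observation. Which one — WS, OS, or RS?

WS [2×2] PE[1][1] across cycles:
  0: (1,1).acc=0  regs=<0,0>
  1: (1,1).acc=0  regs=<0,0>
  2: (1,1).acc=55  regs=<3,55>
OS [3×2] PE[1][1] across cycles:
  0: (1,1).acc=0  regs=<0,0>
  1: (1,1).acc=0  regs=<0,0>
  2: (1,1).acc=21  regs=<3,7>
RS [3×2] PE[1][1] across cycles:
  0: (1,1).acc=0  regs=<0,0>
  1: (1,1).acc=0  regs=<0,0>
  2: (1,1).acc=12  regs=<12,6>

dataflow = RS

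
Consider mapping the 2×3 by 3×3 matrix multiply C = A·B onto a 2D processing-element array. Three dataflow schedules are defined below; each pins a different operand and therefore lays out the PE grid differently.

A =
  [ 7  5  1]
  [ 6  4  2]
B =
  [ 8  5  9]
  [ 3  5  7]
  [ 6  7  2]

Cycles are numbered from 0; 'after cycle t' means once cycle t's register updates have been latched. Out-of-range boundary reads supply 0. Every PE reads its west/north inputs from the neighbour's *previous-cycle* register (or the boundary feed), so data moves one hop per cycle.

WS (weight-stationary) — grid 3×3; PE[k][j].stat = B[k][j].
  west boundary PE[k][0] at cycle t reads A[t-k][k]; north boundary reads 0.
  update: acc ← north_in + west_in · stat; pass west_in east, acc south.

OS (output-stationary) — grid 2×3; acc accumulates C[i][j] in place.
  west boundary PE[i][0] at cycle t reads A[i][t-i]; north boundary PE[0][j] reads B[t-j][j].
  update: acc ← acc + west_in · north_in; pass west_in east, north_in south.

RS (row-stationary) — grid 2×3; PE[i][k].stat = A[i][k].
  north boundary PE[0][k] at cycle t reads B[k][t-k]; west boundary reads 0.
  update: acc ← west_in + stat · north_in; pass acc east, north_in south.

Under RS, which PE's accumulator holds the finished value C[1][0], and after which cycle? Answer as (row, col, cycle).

RS: C[1][0] accumulates in PE[1][2]:
  0: (1,2).acc=0  regs=<0,0>
  1: (1,2).acc=0  regs=<0,0>
  2: (1,2).acc=0  regs=<0,0>
  3: (1,2).acc=72  regs=<72,6>

(row, col, cycle) = (1, 2, 3)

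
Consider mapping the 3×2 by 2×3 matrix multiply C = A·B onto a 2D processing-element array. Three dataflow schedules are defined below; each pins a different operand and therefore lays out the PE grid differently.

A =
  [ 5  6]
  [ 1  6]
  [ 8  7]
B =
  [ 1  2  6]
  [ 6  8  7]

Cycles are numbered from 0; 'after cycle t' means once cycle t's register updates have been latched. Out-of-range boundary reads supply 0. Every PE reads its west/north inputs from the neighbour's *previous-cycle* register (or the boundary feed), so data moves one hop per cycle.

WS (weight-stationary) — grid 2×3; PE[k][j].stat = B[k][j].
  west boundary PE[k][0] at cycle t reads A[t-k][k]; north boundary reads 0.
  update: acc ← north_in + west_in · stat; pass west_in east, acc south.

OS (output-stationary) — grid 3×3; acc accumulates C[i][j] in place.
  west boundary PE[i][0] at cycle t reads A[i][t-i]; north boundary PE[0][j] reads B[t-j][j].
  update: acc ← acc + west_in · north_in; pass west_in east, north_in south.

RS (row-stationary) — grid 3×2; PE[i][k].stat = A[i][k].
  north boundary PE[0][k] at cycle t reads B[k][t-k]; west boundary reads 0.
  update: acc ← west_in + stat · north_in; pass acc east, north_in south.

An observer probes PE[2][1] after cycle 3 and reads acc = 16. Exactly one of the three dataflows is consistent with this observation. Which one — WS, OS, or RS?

— WS: 2×3 array has no PE[2][1].
OS [3×3] PE[2][1] across cycles:
  after 0 — PE[2][1] acc=0, pass-E 0, pass-S 0
  after 1 — PE[2][1] acc=0, pass-E 0, pass-S 0
  after 2 — PE[2][1] acc=0, pass-E 0, pass-S 0
  after 3 — PE[2][1] acc=16, pass-E 8, pass-S 2
RS [3×2] PE[2][1] across cycles:
  after 0 — PE[2][1] acc=0, pass-E 0, pass-S 0
  after 1 — PE[2][1] acc=0, pass-E 0, pass-S 0
  after 2 — PE[2][1] acc=0, pass-E 0, pass-S 0
  after 3 — PE[2][1] acc=50, pass-E 50, pass-S 6

dataflow = OS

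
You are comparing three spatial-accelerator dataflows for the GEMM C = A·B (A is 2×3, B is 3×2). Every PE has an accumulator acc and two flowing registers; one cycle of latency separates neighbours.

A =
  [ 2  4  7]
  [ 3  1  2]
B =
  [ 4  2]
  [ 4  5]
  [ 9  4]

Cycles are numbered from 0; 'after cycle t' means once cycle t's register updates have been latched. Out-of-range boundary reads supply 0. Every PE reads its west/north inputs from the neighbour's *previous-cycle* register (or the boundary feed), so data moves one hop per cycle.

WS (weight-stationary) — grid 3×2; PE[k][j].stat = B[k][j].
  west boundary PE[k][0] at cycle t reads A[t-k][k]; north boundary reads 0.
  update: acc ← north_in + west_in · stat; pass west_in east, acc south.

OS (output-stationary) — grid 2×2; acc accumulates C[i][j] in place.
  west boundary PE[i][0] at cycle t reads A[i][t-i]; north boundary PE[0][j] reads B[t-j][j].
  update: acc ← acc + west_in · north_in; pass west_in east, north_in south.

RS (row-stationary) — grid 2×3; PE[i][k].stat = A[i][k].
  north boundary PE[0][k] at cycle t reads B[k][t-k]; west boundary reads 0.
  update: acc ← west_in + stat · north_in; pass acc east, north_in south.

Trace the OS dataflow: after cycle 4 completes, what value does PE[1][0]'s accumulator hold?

PE[1][0].acc = 34

OS on a 2×2 grid — tracing PE[1][0] and its feeders:
  c0 r0c0: 8 / 2 / 4
  c0 r1c0: 0 / 0 / 0
  c1 r0c0: 24 / 4 / 4
  c1 r1c0: 12 / 3 / 4
  c2 r0c0: 87 / 7 / 9
  c2 r1c0: 16 / 1 / 4
  c3 r0c0: 87 / 0 / 0
  c3 r1c0: 34 / 2 / 9
  c4 r0c0: 87 / 0 / 0
  c4 r1c0: 34 / 0 / 0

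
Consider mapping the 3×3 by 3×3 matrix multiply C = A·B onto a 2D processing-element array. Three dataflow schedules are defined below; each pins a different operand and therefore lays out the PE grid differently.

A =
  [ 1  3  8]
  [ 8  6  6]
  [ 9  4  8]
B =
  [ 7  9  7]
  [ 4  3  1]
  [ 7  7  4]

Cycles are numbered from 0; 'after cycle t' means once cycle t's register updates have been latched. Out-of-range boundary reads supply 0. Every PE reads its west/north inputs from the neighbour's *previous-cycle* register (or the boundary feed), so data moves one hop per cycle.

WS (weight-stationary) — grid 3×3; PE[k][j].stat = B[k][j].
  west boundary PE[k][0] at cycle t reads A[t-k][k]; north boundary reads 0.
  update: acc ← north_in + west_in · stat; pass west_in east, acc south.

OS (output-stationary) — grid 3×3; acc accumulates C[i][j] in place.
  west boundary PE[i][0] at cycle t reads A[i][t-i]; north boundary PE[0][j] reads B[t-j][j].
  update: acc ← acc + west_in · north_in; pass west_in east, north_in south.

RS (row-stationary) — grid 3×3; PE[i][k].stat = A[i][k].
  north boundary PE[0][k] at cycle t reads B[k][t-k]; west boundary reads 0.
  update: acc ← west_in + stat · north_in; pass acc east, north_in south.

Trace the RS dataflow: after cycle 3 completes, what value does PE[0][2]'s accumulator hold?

RS on a 3×3 grid — tracing PE[0][2] and its feeders:
  step 0 · PE0,1: acc=0; fwd→0 fwd↓0
  step 0 · PE0,2: acc=0; fwd→0 fwd↓0
  step 1 · PE0,1: acc=19; fwd→19 fwd↓4
  step 1 · PE0,2: acc=0; fwd→0 fwd↓0
  step 2 · PE0,1: acc=18; fwd→18 fwd↓3
  step 2 · PE0,2: acc=75; fwd→75 fwd↓7
  step 3 · PE0,1: acc=10; fwd→10 fwd↓1
  step 3 · PE0,2: acc=74; fwd→74 fwd↓7

PE[0][2].acc = 74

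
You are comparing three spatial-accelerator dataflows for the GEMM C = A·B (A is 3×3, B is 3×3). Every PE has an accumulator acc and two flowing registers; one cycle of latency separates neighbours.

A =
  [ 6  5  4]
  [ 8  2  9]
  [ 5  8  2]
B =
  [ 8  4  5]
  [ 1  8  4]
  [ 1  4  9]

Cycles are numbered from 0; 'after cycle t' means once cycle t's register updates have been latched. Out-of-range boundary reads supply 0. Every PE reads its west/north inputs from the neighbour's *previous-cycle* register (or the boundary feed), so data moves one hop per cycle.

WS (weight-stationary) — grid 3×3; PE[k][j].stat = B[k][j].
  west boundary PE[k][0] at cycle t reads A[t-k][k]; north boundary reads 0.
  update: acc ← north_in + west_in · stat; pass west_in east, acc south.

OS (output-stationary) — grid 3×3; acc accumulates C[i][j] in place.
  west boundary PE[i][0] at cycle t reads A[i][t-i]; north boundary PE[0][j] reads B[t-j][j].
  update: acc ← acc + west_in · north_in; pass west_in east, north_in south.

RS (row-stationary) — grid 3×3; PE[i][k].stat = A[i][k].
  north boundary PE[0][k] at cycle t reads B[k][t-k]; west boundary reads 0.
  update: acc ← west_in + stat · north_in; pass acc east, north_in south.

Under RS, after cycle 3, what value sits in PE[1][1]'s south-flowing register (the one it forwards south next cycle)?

RS on a 3×3 grid — tracing PE[1][1] and its feeders:
  0: (0,1).acc=0  regs=<0,0>
  0: (1,0).acc=0  regs=<0,0>
  0: (1,1).acc=0  regs=<0,0>
  1: (0,1).acc=53  regs=<53,1>
  1: (1,0).acc=64  regs=<64,8>
  1: (1,1).acc=0  regs=<0,0>
  2: (0,1).acc=64  regs=<64,8>
  2: (1,0).acc=32  regs=<32,4>
  2: (1,1).acc=66  regs=<66,1>
  3: (0,1).acc=50  regs=<50,4>
  3: (1,0).acc=40  regs=<40,5>
  3: (1,1).acc=48  regs=<48,8>

register = 8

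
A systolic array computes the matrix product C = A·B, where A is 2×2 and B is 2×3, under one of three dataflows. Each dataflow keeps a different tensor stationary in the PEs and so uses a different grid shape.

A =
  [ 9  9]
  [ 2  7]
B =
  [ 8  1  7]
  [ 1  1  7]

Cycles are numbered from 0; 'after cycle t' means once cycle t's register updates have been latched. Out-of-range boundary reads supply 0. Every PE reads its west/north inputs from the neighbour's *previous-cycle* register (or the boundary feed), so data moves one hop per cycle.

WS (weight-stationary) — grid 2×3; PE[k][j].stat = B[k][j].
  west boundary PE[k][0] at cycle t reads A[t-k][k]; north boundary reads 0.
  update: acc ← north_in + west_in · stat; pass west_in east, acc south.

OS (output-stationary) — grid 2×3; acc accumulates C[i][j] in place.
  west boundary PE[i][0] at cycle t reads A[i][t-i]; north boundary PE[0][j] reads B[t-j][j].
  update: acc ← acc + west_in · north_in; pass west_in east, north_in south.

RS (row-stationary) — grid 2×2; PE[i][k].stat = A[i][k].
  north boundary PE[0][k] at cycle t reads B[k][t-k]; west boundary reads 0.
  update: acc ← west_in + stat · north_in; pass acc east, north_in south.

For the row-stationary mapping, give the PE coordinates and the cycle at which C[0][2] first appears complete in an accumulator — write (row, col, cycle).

(row, col, cycle) = (0, 1, 3)

RS — PE[0][1] is where C[0][2] collects:
  c0 r0c1: 0 / 0 / 0
  c1 r0c1: 81 / 81 / 1
  c2 r0c1: 18 / 18 / 1
  c3 r0c1: 126 / 126 / 7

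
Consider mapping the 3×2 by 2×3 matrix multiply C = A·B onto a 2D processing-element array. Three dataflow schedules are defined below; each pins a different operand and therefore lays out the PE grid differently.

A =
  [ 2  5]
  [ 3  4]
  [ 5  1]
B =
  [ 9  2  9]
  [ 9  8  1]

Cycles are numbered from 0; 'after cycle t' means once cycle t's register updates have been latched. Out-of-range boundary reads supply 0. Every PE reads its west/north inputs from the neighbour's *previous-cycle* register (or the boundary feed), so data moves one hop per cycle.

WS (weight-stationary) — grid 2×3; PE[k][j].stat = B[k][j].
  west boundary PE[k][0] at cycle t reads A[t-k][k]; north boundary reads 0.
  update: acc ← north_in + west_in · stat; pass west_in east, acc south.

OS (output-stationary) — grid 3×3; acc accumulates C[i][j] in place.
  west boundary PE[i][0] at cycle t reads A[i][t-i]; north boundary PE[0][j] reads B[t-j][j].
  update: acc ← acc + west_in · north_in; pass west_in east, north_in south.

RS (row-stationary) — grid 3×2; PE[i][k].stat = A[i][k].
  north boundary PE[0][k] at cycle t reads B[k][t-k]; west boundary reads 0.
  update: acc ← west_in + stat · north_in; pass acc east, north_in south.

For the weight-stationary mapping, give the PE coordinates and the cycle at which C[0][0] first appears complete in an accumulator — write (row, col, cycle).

Under WS, C[0][0] lands at PE[1][0]:
  0: (1,0).acc=0  regs=<0,0>
  1: (1,0).acc=63  regs=<5,63>

(row, col, cycle) = (1, 0, 1)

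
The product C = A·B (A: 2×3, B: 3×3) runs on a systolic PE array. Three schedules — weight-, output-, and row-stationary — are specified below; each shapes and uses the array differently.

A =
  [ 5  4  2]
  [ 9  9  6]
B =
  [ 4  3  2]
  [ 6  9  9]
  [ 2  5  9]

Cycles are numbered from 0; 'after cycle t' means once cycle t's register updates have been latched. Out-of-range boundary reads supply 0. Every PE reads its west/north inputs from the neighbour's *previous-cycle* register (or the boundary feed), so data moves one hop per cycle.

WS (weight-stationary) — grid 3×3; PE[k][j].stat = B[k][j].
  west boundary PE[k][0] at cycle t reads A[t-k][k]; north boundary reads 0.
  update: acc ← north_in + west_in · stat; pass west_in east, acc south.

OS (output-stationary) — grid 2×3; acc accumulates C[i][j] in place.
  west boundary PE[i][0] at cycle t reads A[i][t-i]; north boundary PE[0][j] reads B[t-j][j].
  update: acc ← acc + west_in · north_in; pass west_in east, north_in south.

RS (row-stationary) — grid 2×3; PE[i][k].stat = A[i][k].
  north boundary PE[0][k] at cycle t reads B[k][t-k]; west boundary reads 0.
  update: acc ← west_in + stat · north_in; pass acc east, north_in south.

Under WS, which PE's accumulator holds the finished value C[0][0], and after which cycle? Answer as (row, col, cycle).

WS: C[0][0] accumulates in PE[2][0]:
  step 0 · PE2,0: acc=0; fwd→0 fwd↓0
  step 1 · PE2,0: acc=0; fwd→0 fwd↓0
  step 2 · PE2,0: acc=48; fwd→2 fwd↓48

(row, col, cycle) = (2, 0, 2)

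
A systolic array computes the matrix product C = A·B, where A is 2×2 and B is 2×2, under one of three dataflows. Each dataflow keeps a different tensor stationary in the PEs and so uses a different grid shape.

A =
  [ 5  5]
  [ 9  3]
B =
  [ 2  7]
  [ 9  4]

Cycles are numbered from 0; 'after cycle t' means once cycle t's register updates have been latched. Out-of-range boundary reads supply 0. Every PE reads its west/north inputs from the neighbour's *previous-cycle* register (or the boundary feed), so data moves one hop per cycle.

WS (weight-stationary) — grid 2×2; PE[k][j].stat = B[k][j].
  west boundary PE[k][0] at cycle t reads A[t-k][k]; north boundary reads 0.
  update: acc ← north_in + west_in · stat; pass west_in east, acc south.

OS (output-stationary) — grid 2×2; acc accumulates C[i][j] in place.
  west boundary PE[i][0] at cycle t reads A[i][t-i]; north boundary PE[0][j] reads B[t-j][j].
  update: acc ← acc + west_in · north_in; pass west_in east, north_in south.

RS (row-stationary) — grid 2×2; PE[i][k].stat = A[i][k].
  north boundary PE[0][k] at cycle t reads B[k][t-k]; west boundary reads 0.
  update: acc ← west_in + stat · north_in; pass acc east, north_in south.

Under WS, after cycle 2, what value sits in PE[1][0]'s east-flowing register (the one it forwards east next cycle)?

WS on a 2×2 grid — tracing PE[1][0] and its feeders:
  [0] (0,0) acc=10 (h:5 v:10)
  [0] (1,0) acc=0 (h:0 v:0)
  [1] (0,0) acc=18 (h:9 v:18)
  [1] (1,0) acc=55 (h:5 v:55)
  [2] (0,0) acc=0 (h:0 v:0)
  [2] (1,0) acc=45 (h:3 v:45)

register = 3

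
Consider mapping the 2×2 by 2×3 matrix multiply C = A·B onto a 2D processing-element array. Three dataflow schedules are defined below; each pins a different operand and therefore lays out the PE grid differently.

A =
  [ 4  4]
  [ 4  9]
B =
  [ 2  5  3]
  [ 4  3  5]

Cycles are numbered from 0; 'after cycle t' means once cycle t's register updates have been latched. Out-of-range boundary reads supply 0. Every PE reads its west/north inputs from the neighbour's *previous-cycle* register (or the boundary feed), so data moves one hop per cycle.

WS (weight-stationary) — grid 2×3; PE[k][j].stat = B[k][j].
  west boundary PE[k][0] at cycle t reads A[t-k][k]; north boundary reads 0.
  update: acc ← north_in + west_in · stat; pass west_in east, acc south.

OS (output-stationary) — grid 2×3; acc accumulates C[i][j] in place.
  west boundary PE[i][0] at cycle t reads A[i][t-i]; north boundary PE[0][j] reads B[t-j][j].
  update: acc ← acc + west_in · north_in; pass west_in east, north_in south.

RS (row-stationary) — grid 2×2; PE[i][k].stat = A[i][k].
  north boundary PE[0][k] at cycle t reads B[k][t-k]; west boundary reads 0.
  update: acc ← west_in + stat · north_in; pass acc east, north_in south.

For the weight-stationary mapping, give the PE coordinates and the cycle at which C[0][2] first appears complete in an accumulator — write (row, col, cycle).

WS — PE[1][2] is where C[0][2] collects:
  0: (1,2).acc=0  regs=<0,0>
  1: (1,2).acc=0  regs=<0,0>
  2: (1,2).acc=0  regs=<0,0>
  3: (1,2).acc=32  regs=<4,32>

(row, col, cycle) = (1, 2, 3)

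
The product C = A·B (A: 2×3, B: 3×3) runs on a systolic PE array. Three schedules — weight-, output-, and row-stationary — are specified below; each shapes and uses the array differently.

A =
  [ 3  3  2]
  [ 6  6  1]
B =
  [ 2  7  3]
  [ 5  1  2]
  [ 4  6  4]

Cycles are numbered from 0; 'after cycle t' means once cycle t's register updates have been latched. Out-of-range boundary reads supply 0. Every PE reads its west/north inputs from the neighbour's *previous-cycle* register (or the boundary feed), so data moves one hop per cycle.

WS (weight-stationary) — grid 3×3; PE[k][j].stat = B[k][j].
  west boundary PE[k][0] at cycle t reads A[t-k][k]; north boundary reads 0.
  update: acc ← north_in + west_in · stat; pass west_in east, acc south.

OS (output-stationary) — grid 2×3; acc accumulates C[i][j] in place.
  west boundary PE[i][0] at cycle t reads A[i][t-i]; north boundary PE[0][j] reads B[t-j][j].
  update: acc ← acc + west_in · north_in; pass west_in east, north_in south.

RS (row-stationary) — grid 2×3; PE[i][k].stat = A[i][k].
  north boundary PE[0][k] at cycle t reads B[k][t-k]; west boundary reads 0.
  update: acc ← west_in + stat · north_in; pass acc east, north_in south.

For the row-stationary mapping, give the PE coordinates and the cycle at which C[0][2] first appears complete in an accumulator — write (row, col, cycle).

(row, col, cycle) = (0, 2, 4)

Under RS, C[0][2] lands at PE[0][2]:
  t=0 PE[0][2]: acc=0 h=0 v=0
  t=1 PE[0][2]: acc=0 h=0 v=0
  t=2 PE[0][2]: acc=29 h=29 v=4
  t=3 PE[0][2]: acc=36 h=36 v=6
  t=4 PE[0][2]: acc=23 h=23 v=4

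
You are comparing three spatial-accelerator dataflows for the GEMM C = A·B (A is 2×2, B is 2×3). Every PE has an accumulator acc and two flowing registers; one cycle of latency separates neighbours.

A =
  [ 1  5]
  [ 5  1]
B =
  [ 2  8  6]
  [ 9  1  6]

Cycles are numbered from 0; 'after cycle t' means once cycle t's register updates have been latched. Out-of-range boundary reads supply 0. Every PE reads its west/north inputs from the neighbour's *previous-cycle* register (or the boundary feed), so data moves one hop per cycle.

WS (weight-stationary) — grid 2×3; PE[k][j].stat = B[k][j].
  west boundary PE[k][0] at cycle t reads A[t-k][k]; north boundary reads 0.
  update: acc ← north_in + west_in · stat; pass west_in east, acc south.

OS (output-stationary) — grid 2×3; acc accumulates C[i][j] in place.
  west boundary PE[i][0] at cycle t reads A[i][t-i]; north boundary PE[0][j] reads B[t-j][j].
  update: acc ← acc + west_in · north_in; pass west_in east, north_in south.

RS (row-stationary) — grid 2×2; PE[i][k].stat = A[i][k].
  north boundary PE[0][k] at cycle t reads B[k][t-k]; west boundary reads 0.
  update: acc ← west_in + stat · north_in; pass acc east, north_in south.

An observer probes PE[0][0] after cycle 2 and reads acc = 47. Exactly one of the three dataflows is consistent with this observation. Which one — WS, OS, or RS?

WS (2×3 grid), PE[0][0]:
  c0 r0c0: 2 / 1 / 2
  c1 r0c0: 10 / 5 / 10
  c2 r0c0: 0 / 0 / 0
OS (2×3 grid), PE[0][0]:
  c0 r0c0: 2 / 1 / 2
  c1 r0c0: 47 / 5 / 9
  c2 r0c0: 47 / 0 / 0
RS (2×2 grid), PE[0][0]:
  c0 r0c0: 2 / 2 / 2
  c1 r0c0: 8 / 8 / 8
  c2 r0c0: 6 / 6 / 6

dataflow = OS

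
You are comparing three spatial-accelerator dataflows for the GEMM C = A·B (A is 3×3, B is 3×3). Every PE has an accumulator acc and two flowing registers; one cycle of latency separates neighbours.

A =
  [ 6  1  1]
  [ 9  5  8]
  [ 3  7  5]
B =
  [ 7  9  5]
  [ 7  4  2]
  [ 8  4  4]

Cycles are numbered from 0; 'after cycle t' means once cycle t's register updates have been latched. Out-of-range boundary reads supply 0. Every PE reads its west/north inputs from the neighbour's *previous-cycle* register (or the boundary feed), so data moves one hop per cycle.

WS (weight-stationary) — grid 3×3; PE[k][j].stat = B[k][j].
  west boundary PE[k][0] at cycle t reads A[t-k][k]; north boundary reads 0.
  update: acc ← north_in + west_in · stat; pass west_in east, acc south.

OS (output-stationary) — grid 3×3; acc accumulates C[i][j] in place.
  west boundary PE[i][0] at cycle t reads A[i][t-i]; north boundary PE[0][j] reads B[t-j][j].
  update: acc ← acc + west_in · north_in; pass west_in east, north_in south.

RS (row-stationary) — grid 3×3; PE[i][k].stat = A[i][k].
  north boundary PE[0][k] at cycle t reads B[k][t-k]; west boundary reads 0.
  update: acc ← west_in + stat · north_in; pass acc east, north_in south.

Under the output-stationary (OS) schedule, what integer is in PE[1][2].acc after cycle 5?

OS on a 3×3 grid — tracing PE[1][2] and its feeders:
  after 0 — PE[0][2] acc=0, pass-E 0, pass-S 0
  after 0 — PE[1][1] acc=0, pass-E 0, pass-S 0
  after 0 — PE[1][2] acc=0, pass-E 0, pass-S 0
  after 1 — PE[0][2] acc=0, pass-E 0, pass-S 0
  after 1 — PE[1][1] acc=0, pass-E 0, pass-S 0
  after 1 — PE[1][2] acc=0, pass-E 0, pass-S 0
  after 2 — PE[0][2] acc=30, pass-E 6, pass-S 5
  after 2 — PE[1][1] acc=81, pass-E 9, pass-S 9
  after 2 — PE[1][2] acc=0, pass-E 0, pass-S 0
  after 3 — PE[0][2] acc=32, pass-E 1, pass-S 2
  after 3 — PE[1][1] acc=101, pass-E 5, pass-S 4
  after 3 — PE[1][2] acc=45, pass-E 9, pass-S 5
  after 4 — PE[0][2] acc=36, pass-E 1, pass-S 4
  after 4 — PE[1][1] acc=133, pass-E 8, pass-S 4
  after 4 — PE[1][2] acc=55, pass-E 5, pass-S 2
  after 5 — PE[0][2] acc=36, pass-E 0, pass-S 0
  after 5 — PE[1][1] acc=133, pass-E 0, pass-S 0
  after 5 — PE[1][2] acc=87, pass-E 8, pass-S 4

PE[1][2].acc = 87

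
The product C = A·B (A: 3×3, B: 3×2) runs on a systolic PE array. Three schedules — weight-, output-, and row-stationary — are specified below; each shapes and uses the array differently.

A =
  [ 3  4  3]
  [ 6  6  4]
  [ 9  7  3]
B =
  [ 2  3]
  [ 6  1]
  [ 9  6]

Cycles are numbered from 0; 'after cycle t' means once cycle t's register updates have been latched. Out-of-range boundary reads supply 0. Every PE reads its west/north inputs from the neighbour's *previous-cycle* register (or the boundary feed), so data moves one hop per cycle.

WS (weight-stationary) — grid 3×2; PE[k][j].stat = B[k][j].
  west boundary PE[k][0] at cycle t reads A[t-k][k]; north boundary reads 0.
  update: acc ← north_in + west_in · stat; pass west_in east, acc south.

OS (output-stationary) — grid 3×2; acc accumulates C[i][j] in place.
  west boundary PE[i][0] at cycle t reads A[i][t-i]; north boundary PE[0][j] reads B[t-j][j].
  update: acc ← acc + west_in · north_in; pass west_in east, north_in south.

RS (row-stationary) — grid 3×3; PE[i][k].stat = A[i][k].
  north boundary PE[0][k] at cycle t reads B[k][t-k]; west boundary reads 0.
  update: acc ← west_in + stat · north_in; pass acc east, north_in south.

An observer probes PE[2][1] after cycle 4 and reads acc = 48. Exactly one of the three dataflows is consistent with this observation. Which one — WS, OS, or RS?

WS [3×2] PE[2][1] across cycles:
  t=0 PE[2][1]: acc=0 h=0 v=0
  t=1 PE[2][1]: acc=0 h=0 v=0
  t=2 PE[2][1]: acc=0 h=0 v=0
  t=3 PE[2][1]: acc=31 h=3 v=31
  t=4 PE[2][1]: acc=48 h=4 v=48
OS [3×2] PE[2][1] across cycles:
  t=0 PE[2][1]: acc=0 h=0 v=0
  t=1 PE[2][1]: acc=0 h=0 v=0
  t=2 PE[2][1]: acc=0 h=0 v=0
  t=3 PE[2][1]: acc=27 h=9 v=3
  t=4 PE[2][1]: acc=34 h=7 v=1
RS [3×3] PE[2][1] across cycles:
  t=0 PE[2][1]: acc=0 h=0 v=0
  t=1 PE[2][1]: acc=0 h=0 v=0
  t=2 PE[2][1]: acc=0 h=0 v=0
  t=3 PE[2][1]: acc=60 h=60 v=6
  t=4 PE[2][1]: acc=34 h=34 v=1

dataflow = WS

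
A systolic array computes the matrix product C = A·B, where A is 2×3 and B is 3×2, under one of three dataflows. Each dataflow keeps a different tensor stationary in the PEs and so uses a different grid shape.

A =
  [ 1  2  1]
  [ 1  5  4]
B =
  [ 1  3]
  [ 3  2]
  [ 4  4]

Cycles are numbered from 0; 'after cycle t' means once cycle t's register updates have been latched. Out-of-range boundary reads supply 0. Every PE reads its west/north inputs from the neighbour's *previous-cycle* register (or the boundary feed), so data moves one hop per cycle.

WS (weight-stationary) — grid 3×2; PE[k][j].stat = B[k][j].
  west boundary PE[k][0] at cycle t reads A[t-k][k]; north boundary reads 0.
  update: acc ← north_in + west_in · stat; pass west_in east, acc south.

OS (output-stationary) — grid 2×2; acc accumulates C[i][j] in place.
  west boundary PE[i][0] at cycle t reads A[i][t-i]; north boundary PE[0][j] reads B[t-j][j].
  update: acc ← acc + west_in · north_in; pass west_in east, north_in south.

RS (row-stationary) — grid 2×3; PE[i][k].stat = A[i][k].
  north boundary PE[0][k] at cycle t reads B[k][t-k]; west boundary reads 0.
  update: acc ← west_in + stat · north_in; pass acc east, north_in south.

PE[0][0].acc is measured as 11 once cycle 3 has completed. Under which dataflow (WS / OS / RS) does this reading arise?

Under WS (3×2), PE[0][0]:
  0: (0,0).acc=1  regs=<1,1>
  1: (0,0).acc=1  regs=<1,1>
  2: (0,0).acc=0  regs=<0,0>
  3: (0,0).acc=0  regs=<0,0>
Under OS (2×2), PE[0][0]:
  0: (0,0).acc=1  regs=<1,1>
  1: (0,0).acc=7  regs=<2,3>
  2: (0,0).acc=11  regs=<1,4>
  3: (0,0).acc=11  regs=<0,0>
Under RS (2×3), PE[0][0]:
  0: (0,0).acc=1  regs=<1,1>
  1: (0,0).acc=3  regs=<3,3>
  2: (0,0).acc=0  regs=<0,0>
  3: (0,0).acc=0  regs=<0,0>

dataflow = OS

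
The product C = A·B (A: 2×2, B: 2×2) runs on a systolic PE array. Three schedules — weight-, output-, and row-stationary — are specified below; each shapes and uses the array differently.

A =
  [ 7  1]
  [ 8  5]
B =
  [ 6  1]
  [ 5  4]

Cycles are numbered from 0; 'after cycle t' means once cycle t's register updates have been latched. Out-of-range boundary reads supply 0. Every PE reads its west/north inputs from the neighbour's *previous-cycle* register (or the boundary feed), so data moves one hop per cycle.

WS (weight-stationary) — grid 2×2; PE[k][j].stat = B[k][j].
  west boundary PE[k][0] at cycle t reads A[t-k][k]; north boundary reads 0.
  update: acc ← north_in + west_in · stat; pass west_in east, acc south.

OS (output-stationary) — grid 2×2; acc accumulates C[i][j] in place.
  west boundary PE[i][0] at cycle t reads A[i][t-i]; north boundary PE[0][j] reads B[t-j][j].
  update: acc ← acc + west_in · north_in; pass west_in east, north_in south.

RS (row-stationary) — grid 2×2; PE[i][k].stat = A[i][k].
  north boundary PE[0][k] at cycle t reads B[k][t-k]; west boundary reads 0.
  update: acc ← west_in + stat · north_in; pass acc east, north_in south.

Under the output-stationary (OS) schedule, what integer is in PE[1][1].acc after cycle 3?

PE[1][1].acc = 28

OS 2×2: PE[1][1] cycle-by-cycle (with neighbour feeds):
  0: (0,1).acc=0  regs=<0,0>
  0: (1,0).acc=0  regs=<0,0>
  0: (1,1).acc=0  regs=<0,0>
  1: (0,1).acc=7  regs=<7,1>
  1: (1,0).acc=48  regs=<8,6>
  1: (1,1).acc=0  regs=<0,0>
  2: (0,1).acc=11  regs=<1,4>
  2: (1,0).acc=73  regs=<5,5>
  2: (1,1).acc=8  regs=<8,1>
  3: (0,1).acc=11  regs=<0,0>
  3: (1,0).acc=73  regs=<0,0>
  3: (1,1).acc=28  regs=<5,4>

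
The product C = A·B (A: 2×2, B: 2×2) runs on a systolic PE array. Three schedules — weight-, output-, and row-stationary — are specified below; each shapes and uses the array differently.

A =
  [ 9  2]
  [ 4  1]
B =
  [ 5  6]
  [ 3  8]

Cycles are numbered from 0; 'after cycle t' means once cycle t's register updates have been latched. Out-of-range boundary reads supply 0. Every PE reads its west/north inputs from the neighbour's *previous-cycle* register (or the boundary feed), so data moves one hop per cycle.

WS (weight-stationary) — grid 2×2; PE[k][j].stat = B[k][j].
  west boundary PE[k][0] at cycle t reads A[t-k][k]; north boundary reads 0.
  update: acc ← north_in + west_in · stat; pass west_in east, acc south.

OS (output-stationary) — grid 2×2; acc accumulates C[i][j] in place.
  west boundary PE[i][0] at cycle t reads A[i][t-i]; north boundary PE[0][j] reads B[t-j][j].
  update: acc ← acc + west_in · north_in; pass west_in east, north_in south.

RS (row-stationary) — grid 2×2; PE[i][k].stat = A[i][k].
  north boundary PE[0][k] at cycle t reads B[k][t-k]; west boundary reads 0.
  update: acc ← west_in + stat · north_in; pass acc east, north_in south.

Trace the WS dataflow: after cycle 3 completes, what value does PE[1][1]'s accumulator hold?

PE[1][1].acc = 32

WS (2×2). Following PE[1][1] plus its west/north inputs:
  @0  [0,1]  acc 0  |  →0  ↓0
  @0  [1,0]  acc 0  |  →0  ↓0
  @0  [1,1]  acc 0  |  →0  ↓0
  @1  [0,1]  acc 54  |  →9  ↓54
  @1  [1,0]  acc 51  |  →2  ↓51
  @1  [1,1]  acc 0  |  →0  ↓0
  @2  [0,1]  acc 24  |  →4  ↓24
  @2  [1,0]  acc 23  |  →1  ↓23
  @2  [1,1]  acc 70  |  →2  ↓70
  @3  [0,1]  acc 0  |  →0  ↓0
  @3  [1,0]  acc 0  |  →0  ↓0
  @3  [1,1]  acc 32  |  →1  ↓32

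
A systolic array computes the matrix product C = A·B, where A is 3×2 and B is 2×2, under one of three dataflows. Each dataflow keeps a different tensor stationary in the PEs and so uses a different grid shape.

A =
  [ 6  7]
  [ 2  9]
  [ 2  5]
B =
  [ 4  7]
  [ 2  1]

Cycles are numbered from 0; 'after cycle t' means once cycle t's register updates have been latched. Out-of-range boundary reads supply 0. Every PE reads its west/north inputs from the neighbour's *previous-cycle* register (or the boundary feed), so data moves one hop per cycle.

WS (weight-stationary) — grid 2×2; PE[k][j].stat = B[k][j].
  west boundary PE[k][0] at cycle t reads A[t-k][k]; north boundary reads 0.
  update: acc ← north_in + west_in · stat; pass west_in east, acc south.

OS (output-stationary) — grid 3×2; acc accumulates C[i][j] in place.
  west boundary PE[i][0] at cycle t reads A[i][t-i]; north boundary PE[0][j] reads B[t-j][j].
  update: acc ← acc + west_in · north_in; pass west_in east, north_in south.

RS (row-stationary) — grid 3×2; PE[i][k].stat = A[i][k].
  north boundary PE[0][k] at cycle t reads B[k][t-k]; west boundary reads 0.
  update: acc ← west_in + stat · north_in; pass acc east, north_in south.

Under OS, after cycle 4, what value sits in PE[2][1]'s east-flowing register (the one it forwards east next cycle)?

OS 3×2: PE[2][1] cycle-by-cycle (with neighbour feeds):
  [0] (1,1) acc=0 (h:0 v:0)
  [0] (2,0) acc=0 (h:0 v:0)
  [0] (2,1) acc=0 (h:0 v:0)
  [1] (1,1) acc=0 (h:0 v:0)
  [1] (2,0) acc=0 (h:0 v:0)
  [1] (2,1) acc=0 (h:0 v:0)
  [2] (1,1) acc=14 (h:2 v:7)
  [2] (2,0) acc=8 (h:2 v:4)
  [2] (2,1) acc=0 (h:0 v:0)
  [3] (1,1) acc=23 (h:9 v:1)
  [3] (2,0) acc=18 (h:5 v:2)
  [3] (2,1) acc=14 (h:2 v:7)
  [4] (1,1) acc=23 (h:0 v:0)
  [4] (2,0) acc=18 (h:0 v:0)
  [4] (2,1) acc=19 (h:5 v:1)

register = 5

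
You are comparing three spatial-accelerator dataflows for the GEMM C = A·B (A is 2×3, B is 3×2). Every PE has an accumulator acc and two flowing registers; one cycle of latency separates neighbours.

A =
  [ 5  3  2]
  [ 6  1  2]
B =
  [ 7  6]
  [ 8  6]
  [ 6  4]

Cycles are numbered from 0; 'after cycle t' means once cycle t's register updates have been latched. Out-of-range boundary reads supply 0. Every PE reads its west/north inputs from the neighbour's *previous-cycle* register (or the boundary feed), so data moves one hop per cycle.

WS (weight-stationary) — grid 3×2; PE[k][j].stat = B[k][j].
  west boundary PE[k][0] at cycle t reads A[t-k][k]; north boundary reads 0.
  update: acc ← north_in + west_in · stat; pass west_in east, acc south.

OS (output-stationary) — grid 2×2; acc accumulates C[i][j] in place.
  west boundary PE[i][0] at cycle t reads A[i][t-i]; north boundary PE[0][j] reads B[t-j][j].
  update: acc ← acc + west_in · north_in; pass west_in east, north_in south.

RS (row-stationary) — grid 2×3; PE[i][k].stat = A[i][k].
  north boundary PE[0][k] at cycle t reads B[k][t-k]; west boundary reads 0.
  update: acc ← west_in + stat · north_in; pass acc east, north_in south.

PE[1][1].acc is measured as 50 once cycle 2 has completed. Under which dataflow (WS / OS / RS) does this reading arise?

WS (3×2 grid), PE[1][1]:
  0: (1,1).acc=0  regs=<0,0>
  1: (1,1).acc=0  regs=<0,0>
  2: (1,1).acc=48  regs=<3,48>
OS (2×2 grid), PE[1][1]:
  0: (1,1).acc=0  regs=<0,0>
  1: (1,1).acc=0  regs=<0,0>
  2: (1,1).acc=36  regs=<6,6>
RS (2×3 grid), PE[1][1]:
  0: (1,1).acc=0  regs=<0,0>
  1: (1,1).acc=0  regs=<0,0>
  2: (1,1).acc=50  regs=<50,8>

dataflow = RS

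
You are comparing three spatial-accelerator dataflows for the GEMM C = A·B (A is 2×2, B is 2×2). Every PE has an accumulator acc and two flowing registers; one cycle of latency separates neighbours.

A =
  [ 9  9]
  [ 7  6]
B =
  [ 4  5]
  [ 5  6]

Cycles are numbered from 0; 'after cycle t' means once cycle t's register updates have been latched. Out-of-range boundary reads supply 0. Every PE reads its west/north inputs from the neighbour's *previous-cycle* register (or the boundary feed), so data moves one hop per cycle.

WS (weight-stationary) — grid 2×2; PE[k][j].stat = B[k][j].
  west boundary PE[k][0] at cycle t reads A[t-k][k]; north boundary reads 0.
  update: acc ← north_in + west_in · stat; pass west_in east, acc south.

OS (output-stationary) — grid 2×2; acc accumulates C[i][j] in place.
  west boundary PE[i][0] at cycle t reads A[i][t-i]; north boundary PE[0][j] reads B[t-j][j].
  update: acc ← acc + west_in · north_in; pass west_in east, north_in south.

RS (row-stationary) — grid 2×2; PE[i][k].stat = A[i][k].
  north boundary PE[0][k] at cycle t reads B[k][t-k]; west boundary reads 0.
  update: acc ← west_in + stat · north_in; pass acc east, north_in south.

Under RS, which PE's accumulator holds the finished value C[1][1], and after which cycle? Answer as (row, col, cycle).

RS: C[1][1] accumulates in PE[1][1]:
  @0  [1,1]  acc 0  |  →0  ↓0
  @1  [1,1]  acc 0  |  →0  ↓0
  @2  [1,1]  acc 58  |  →58  ↓5
  @3  [1,1]  acc 71  |  →71  ↓6

(row, col, cycle) = (1, 1, 3)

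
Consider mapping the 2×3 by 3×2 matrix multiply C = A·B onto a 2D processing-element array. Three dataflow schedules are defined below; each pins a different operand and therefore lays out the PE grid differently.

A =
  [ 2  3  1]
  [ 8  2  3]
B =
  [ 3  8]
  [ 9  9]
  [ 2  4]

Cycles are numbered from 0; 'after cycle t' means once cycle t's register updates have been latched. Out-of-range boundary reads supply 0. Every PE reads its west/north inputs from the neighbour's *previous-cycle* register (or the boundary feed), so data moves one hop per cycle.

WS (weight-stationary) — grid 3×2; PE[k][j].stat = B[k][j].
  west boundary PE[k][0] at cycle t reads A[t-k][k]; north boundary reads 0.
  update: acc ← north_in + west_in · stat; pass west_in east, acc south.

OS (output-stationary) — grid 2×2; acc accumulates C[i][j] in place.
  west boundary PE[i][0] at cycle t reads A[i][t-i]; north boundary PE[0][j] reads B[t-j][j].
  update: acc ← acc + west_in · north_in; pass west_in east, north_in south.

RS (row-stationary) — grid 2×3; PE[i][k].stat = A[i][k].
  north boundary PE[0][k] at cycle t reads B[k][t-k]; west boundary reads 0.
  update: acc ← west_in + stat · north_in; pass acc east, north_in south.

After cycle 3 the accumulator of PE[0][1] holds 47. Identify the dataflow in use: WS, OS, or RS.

dataflow = OS

WS [3×2] PE[0][1] across cycles:
  0: (0,1).acc=0  regs=<0,0>
  1: (0,1).acc=16  regs=<2,16>
  2: (0,1).acc=64  regs=<8,64>
  3: (0,1).acc=0  regs=<0,0>
OS [2×2] PE[0][1] across cycles:
  0: (0,1).acc=0  regs=<0,0>
  1: (0,1).acc=16  regs=<2,8>
  2: (0,1).acc=43  regs=<3,9>
  3: (0,1).acc=47  regs=<1,4>
RS [2×3] PE[0][1] across cycles:
  0: (0,1).acc=0  regs=<0,0>
  1: (0,1).acc=33  regs=<33,9>
  2: (0,1).acc=43  regs=<43,9>
  3: (0,1).acc=0  regs=<0,0>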